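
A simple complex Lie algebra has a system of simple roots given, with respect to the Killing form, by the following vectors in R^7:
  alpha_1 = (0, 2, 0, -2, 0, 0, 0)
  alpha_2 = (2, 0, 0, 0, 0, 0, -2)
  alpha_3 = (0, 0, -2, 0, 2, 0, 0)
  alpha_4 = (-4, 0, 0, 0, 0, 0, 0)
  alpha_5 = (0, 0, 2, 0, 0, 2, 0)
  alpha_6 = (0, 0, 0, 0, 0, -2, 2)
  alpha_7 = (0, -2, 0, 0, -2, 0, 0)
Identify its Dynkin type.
C_7 (sp(14))

Compute the Cartan integers a_ij = 2(alpha_i, alpha_j)/(alpha_j, alpha_j); the resulting 7x7 Cartan matrix is
[[2, 0, 0, 0, 0, 0, -1], [0, 2, 0, -1, 0, -1, 0], [0, 0, 2, 0, -1, 0, -1], [0, -2, 0, 2, 0, 0, 0], [0, 0, -1, 0, 2, -1, 0], [0, -1, 0, 0, -1, 2, 0], [-1, 0, -1, 0, 0, 0, 2]].
The roots have two lengths (squared-length ratio 2:1); the short ones are alpha_{1,2,3,5,6,7}. The associated Dynkin diagram is a chain of 7 nodes with a double edge at one end; the terminal node there is the unique long simple root (C_7), so the type is C_7 (the algebra sp(14)).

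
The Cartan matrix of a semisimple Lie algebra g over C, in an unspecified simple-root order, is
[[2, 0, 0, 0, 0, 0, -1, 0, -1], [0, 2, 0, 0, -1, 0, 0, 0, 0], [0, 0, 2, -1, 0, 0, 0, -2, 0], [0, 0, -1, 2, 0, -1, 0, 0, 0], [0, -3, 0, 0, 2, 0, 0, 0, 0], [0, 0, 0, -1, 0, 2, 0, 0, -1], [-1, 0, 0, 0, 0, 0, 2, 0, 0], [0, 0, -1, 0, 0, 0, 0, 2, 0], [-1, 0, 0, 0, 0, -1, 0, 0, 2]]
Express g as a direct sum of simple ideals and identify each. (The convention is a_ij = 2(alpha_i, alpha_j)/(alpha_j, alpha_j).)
The diagram associated to this matrix has two connected components: the simple roots {alpha_1, alpha_3, alpha_4, alpha_6, alpha_7, alpha_8, alpha_9} form a chain of 7 nodes with a double edge at one end; the terminal node there is the unique short simple root (B_7), and {alpha_2, alpha_5} form two nodes joined by a triple edge (G_2). A semisimple Lie algebra decomposes uniquely as the direct sum of simple ideals, one per connected component of its Dynkin diagram, so g ≅ B_7 ⊕ G_2 (dimension 105 + 14 = 119).

B_7 + G_2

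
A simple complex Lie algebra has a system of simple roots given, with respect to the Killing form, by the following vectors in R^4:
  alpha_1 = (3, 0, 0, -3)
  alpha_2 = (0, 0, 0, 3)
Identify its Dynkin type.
Compute the Cartan integers a_ij = 2(alpha_i, alpha_j)/(alpha_j, alpha_j); the resulting 2x2 Cartan matrix is
[[2, -2], [-1, 2]].
The roots have two lengths (squared-length ratio 2:1); the short ones are alpha_{2}. The associated Dynkin diagram is a chain of 2 nodes with a double edge at one end; the terminal node there is the unique short simple root (B_2), so the type is B_2 (the algebra so(5)).

B_2 (so(5))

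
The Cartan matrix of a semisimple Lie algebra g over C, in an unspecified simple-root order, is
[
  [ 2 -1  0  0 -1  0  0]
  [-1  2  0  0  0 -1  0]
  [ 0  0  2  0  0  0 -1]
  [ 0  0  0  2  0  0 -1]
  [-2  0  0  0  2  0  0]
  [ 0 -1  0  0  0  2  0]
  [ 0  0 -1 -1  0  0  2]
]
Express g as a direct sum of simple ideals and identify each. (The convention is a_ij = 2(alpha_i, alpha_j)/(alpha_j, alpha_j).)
The diagram associated to this matrix has two connected components: the simple roots {alpha_3, alpha_4, alpha_7} form a chain of 3 nodes with single edges (A_3), and {alpha_1, alpha_2, alpha_5, alpha_6} form a chain of 4 nodes with a double edge at one end; the terminal node there is the unique long simple root (C_4). A semisimple Lie algebra decomposes uniquely as the direct sum of simple ideals, one per connected component of its Dynkin diagram, so g ≅ A_3 ⊕ C_4 (dimension 15 + 36 = 51).

A_3 (sl(4)) ⊕ C_4 (sp(8))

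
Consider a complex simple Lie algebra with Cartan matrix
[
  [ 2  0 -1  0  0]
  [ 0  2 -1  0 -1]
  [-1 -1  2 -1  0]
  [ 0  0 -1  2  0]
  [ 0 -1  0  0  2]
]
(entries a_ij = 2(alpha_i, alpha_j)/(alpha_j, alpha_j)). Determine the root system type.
The matrix has rank 5 with 2's on the diagonal. Reading the off-diagonal entries as Dynkin edges (a single edge where a_ij = a_ji = -1; a double or triple edge where a_ij * a_ji = 2 or 3), the diagram is a chain of 3 nodes with a fork of two nodes at one end (D_5). One simple-root ordering that puts it in standard form is (alpha_5, alpha_2, alpha_3, alpha_4, alpha_1). So the algebra is type D_5, i.e. so(10).

D_5 (so(10))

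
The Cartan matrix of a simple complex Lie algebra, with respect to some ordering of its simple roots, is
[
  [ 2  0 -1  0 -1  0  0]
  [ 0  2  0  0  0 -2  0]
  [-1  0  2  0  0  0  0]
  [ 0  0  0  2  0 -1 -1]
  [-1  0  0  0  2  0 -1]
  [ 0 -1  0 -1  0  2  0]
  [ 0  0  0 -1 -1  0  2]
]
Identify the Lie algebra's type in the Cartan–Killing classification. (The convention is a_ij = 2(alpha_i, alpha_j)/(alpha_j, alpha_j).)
The matrix has rank 7 with 2's on the diagonal. Reading the off-diagonal entries as Dynkin edges (a single edge where a_ij = a_ji = -1; a double or triple edge where a_ij * a_ji = 2 or 3), the diagram is a chain of 7 nodes with a double edge at one end; the terminal node there is the unique long simple root (C_7). One simple-root ordering that puts it in standard form is (alpha_3, alpha_1, alpha_5, alpha_7, alpha_4, alpha_6, alpha_2). So the algebra is type C_7, i.e. sp(14).

type C_7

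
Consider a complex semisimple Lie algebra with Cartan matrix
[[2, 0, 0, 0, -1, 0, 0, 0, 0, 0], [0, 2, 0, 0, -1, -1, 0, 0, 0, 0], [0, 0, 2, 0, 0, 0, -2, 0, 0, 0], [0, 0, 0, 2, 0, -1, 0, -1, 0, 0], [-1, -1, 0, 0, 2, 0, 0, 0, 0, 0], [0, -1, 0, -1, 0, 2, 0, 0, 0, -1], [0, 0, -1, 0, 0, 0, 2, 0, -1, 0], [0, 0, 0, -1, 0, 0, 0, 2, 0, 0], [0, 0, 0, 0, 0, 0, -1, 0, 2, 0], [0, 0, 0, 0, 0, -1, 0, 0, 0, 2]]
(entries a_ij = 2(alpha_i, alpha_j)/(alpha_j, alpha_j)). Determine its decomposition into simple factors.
C3 ⊕ E7

The diagram associated to this matrix has two connected components: the simple roots {alpha_3, alpha_7, alpha_9} form a chain of 3 nodes with a double edge at one end; the terminal node there is the unique long simple root (C_3), and {alpha_1, alpha_2, alpha_4, alpha_5, alpha_6, alpha_8, alpha_10} form a chain of 6 nodes with one extra node attached to the third node from one end (E_7). A semisimple Lie algebra decomposes uniquely as the direct sum of simple ideals, one per connected component of its Dynkin diagram, so g ≅ C_3 ⊕ E_7 (dimension 21 + 133 = 154).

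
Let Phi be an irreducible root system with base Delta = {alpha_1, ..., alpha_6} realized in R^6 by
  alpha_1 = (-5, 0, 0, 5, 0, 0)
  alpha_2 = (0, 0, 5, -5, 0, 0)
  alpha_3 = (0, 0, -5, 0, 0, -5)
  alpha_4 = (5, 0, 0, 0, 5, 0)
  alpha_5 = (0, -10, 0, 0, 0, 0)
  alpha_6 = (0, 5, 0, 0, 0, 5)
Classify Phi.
C_6

Compute the Cartan integers a_ij = 2(alpha_i, alpha_j)/(alpha_j, alpha_j); the resulting 6x6 Cartan matrix is
[[2, -1, 0, -1, 0, 0], [-1, 2, -1, 0, 0, 0], [0, -1, 2, 0, 0, -1], [-1, 0, 0, 2, 0, 0], [0, 0, 0, 0, 2, -2], [0, 0, -1, 0, -1, 2]].
The roots have two lengths (squared-length ratio 2:1); the short ones are alpha_{1,2,3,4,6}. The associated Dynkin diagram is a chain of 6 nodes with a double edge at one end; the terminal node there is the unique long simple root (C_6), so the type is C_6 (the algebra sp(12)).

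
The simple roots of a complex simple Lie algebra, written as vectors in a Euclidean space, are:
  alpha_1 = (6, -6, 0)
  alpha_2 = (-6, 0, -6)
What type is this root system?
Compute the Cartan integers a_ij = 2(alpha_i, alpha_j)/(alpha_j, alpha_j); the resulting 2x2 Cartan matrix is
[[2, -1], [-1, 2]].
All simple roots have the same length, so the diagram is simply laced. The associated Dynkin diagram is a chain of 2 nodes with single edges (A_2), so the type is A_2 (the algebra sl(3)).

A_2 (sl(3))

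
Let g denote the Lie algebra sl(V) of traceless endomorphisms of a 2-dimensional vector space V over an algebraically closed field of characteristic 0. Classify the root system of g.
This is sl(2), which has dimension 2^2 - 1 = 3 and rank 2 - 1 = 1 (a Cartan subalgebra is the diagonal traceless matrices). In the classification of classical Lie algebras, the special linear algebra sl(n+1) has type A_n; here n = 1, so the Dynkin diagram is a chain of 1 nodes with single edges (A_1). Hence the type is A_1.

A_1 (sl(2))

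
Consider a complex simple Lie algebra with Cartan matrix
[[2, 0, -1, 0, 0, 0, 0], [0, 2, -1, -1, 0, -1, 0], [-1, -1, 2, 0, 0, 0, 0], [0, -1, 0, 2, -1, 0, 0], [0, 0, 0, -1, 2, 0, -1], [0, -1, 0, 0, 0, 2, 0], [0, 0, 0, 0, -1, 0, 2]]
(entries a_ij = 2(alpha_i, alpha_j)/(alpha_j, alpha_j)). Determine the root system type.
E7

The matrix has rank 7 with 2's on the diagonal. Reading the off-diagonal entries as Dynkin edges (a single edge where a_ij = a_ji = -1; a double or triple edge where a_ij * a_ji = 2 or 3), the diagram is a chain of 6 nodes with one extra node attached to the third node from one end (E_7). One simple-root ordering that puts it in standard form is (alpha_1, alpha_6, alpha_3, alpha_2, alpha_4, alpha_5, alpha_7). So the algebra is type E_7.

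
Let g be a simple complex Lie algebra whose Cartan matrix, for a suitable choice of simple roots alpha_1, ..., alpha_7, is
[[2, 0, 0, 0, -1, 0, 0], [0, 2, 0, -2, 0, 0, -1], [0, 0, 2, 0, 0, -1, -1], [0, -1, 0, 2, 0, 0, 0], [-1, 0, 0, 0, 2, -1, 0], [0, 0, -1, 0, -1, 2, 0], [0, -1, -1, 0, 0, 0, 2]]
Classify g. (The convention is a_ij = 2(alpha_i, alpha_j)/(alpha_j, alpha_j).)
B7

The matrix has rank 7 with 2's on the diagonal. Reading the off-diagonal entries as Dynkin edges (a single edge where a_ij = a_ji = -1; a double or triple edge where a_ij * a_ji = 2 or 3), the diagram is a chain of 7 nodes with a double edge at one end; the terminal node there is the unique short simple root (B_7). One simple-root ordering that puts it in standard form is (alpha_1, alpha_5, alpha_6, alpha_3, alpha_7, alpha_2, alpha_4). So the algebra is type B_7, i.e. so(15).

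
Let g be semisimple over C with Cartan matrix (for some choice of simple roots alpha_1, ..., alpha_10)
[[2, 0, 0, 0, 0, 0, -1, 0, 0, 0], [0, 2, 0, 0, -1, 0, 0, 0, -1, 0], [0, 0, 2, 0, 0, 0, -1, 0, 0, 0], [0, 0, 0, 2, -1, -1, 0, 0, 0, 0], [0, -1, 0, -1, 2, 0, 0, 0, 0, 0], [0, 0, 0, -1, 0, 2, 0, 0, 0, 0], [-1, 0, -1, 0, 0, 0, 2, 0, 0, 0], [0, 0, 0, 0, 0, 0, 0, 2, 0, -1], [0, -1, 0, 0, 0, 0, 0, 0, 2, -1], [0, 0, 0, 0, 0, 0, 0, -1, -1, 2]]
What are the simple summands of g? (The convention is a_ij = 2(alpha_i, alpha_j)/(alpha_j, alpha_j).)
A3 + A7

The diagram associated to this matrix has two connected components: the simple roots {alpha_1, alpha_3, alpha_7} form a chain of 3 nodes with single edges (A_3), and {alpha_2, alpha_4, alpha_5, alpha_6, alpha_8, alpha_9, alpha_10} form a chain of 7 nodes with single edges (A_7). A semisimple Lie algebra decomposes uniquely as the direct sum of simple ideals, one per connected component of its Dynkin diagram, so g ≅ A_3 ⊕ A_7 (dimension 15 + 63 = 78).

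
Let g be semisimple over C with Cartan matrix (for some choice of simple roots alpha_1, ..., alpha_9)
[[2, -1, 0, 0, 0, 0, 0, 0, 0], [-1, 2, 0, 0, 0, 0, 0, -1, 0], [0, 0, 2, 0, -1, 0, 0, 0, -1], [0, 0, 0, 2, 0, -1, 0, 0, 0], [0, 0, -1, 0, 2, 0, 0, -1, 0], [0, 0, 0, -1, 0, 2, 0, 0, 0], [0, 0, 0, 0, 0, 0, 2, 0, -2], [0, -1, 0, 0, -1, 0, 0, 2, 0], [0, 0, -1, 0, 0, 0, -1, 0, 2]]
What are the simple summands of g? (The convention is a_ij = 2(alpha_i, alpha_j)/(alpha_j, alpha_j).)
The diagram associated to this matrix has two connected components: the simple roots {alpha_4, alpha_6} form a chain of 2 nodes with single edges (A_2), and {alpha_1, alpha_2, alpha_3, alpha_5, alpha_7, alpha_8, alpha_9} form a chain of 7 nodes with a double edge at one end; the terminal node there is the unique long simple root (C_7). A semisimple Lie algebra decomposes uniquely as the direct sum of simple ideals, one per connected component of its Dynkin diagram, so g ≅ A_2 ⊕ C_7 (dimension 8 + 105 = 113).

A_2 (sl(3)) + C_7 (sp(14))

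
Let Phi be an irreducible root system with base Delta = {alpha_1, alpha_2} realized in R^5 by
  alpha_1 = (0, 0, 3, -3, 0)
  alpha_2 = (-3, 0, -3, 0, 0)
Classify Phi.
Compute the Cartan integers a_ij = 2(alpha_i, alpha_j)/(alpha_j, alpha_j); the resulting 2x2 Cartan matrix is
[[2, -1], [-1, 2]].
All simple roots have the same length, so the diagram is simply laced. The associated Dynkin diagram is a chain of 2 nodes with single edges (A_2), so the type is A_2 (the algebra sl(3)).

A_2 (sl(3))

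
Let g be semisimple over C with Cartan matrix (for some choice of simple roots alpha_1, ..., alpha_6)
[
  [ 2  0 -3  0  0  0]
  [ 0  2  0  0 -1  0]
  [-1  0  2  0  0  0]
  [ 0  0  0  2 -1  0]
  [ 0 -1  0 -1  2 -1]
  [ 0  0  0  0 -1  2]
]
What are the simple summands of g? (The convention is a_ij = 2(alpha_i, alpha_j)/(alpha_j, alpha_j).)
The diagram associated to this matrix has two connected components: the simple roots {alpha_2, alpha_4, alpha_5, alpha_6} form a chain of 2 nodes with a fork of two nodes at one end (D_4), and {alpha_1, alpha_3} form two nodes joined by a triple edge (G_2). A semisimple Lie algebra decomposes uniquely as the direct sum of simple ideals, one per connected component of its Dynkin diagram, so g ≅ D_4 ⊕ G_2 (dimension 28 + 14 = 42).

D4 + G2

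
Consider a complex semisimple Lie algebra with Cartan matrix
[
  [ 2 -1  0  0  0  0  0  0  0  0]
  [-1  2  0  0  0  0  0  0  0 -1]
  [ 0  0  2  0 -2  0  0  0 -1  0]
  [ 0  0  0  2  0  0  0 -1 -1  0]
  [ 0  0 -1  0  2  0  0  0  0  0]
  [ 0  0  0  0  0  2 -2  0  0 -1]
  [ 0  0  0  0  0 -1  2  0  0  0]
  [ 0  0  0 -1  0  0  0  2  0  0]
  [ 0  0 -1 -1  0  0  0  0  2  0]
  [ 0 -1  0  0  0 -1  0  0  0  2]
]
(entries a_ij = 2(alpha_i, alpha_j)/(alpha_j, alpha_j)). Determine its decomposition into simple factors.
The diagram associated to this matrix has two connected components: the simple roots {alpha_3, alpha_4, alpha_5, alpha_8, alpha_9} form a chain of 5 nodes with a double edge at one end; the terminal node there is the unique short simple root (B_5), and {alpha_1, alpha_2, alpha_6, alpha_7, alpha_10} form a chain of 5 nodes with a double edge at one end; the terminal node there is the unique short simple root (B_5). A semisimple Lie algebra decomposes uniquely as the direct sum of simple ideals, one per connected component of its Dynkin diagram, so g ≅ B_5 ⊕ B_5 (dimension 55 + 55 = 110).

B_5 ⊕ B_5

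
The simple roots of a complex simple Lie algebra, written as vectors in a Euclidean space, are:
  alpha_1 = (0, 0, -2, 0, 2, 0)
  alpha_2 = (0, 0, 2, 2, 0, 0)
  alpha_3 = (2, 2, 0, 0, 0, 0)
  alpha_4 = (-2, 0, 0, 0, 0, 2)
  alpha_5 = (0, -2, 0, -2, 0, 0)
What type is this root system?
A_5 (sl(6))

Compute the Cartan integers a_ij = 2(alpha_i, alpha_j)/(alpha_j, alpha_j); the resulting 5x5 Cartan matrix is
[[2, -1, 0, 0, 0], [-1, 2, 0, 0, -1], [0, 0, 2, -1, -1], [0, 0, -1, 2, 0], [0, -1, -1, 0, 2]].
All simple roots have the same length, so the diagram is simply laced. The associated Dynkin diagram is a chain of 5 nodes with single edges (A_5), so the type is A_5 (the algebra sl(6)).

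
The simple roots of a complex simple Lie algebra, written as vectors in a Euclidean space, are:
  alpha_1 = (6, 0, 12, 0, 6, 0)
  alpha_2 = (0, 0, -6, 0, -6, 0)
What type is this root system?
Compute the Cartan integers a_ij = 2(alpha_i, alpha_j)/(alpha_j, alpha_j); the resulting 2x2 Cartan matrix is
[[2, -3], [-1, 2]].
The roots have two lengths (squared-length ratio 3:1); the short ones are alpha_{2}. The associated Dynkin diagram is two nodes joined by a triple edge (G_2), so the type is G_2.

type G_2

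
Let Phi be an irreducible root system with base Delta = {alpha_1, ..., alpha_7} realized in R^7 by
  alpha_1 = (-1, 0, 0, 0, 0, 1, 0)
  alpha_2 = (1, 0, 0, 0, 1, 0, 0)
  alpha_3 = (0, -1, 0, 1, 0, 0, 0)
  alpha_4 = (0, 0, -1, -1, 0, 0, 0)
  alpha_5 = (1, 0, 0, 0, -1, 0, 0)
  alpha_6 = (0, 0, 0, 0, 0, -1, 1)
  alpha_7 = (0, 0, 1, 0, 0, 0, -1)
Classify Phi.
D_7 (so(14))

Compute the Cartan integers a_ij = 2(alpha_i, alpha_j)/(alpha_j, alpha_j); the resulting 7x7 Cartan matrix is
[[2, -1, 0, 0, -1, -1, 0], [-1, 2, 0, 0, 0, 0, 0], [0, 0, 2, -1, 0, 0, 0], [0, 0, -1, 2, 0, 0, -1], [-1, 0, 0, 0, 2, 0, 0], [-1, 0, 0, 0, 0, 2, -1], [0, 0, 0, -1, 0, -1, 2]].
All simple roots have the same length, so the diagram is simply laced. The associated Dynkin diagram is a chain of 5 nodes with a fork of two nodes at one end (D_7), so the type is D_7 (the algebra so(14)).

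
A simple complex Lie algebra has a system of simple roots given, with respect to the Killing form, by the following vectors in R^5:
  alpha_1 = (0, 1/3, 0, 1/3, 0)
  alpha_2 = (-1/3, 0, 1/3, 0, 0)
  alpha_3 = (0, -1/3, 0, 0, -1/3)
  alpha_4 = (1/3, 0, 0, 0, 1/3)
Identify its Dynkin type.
A_4

Compute the Cartan integers a_ij = 2(alpha_i, alpha_j)/(alpha_j, alpha_j); the resulting 4x4 Cartan matrix is
[[2, 0, -1, 0], [0, 2, 0, -1], [-1, 0, 2, -1], [0, -1, -1, 2]].
All simple roots have the same length, so the diagram is simply laced. The associated Dynkin diagram is a chain of 4 nodes with single edges (A_4), so the type is A_4 (the algebra sl(5)).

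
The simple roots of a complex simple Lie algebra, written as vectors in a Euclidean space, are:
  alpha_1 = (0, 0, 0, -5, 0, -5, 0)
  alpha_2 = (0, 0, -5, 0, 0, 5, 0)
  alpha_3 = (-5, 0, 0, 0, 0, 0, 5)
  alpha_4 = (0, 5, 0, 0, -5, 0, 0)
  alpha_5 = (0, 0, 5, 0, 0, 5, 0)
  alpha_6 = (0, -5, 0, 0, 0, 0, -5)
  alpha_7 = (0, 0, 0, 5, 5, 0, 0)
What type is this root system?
D_7 (so(14))

Compute the Cartan integers a_ij = 2(alpha_i, alpha_j)/(alpha_j, alpha_j); the resulting 7x7 Cartan matrix is
[[2, -1, 0, 0, -1, 0, -1], [-1, 2, 0, 0, 0, 0, 0], [0, 0, 2, 0, 0, -1, 0], [0, 0, 0, 2, 0, -1, -1], [-1, 0, 0, 0, 2, 0, 0], [0, 0, -1, -1, 0, 2, 0], [-1, 0, 0, -1, 0, 0, 2]].
All simple roots have the same length, so the diagram is simply laced. The associated Dynkin diagram is a chain of 5 nodes with a fork of two nodes at one end (D_7), so the type is D_7 (the algebra so(14)).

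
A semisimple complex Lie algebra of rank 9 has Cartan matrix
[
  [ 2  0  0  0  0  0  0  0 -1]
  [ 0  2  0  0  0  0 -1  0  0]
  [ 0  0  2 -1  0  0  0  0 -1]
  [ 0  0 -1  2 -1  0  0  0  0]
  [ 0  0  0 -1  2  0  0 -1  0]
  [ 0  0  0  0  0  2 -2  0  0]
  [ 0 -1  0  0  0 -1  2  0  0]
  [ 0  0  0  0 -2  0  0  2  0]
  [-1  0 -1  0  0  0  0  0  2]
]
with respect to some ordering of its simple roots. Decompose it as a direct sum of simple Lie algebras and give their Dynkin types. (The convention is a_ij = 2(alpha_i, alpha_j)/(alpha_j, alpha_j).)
C_3 (sp(6)) + C_6 (sp(12))

The diagram associated to this matrix has two connected components: the simple roots {alpha_2, alpha_6, alpha_7} form a chain of 3 nodes with a double edge at one end; the terminal node there is the unique long simple root (C_3), and {alpha_1, alpha_3, alpha_4, alpha_5, alpha_8, alpha_9} form a chain of 6 nodes with a double edge at one end; the terminal node there is the unique long simple root (C_6). A semisimple Lie algebra decomposes uniquely as the direct sum of simple ideals, one per connected component of its Dynkin diagram, so g ≅ C_3 ⊕ C_6 (dimension 21 + 78 = 99).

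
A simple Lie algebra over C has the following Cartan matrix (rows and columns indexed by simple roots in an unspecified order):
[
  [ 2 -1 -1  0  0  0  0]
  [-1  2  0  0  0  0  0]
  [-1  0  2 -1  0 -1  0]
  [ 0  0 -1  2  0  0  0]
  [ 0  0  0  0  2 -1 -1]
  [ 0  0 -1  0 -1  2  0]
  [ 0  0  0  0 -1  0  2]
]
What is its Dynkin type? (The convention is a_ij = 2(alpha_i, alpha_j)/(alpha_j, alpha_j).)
E_7

The matrix has rank 7 with 2's on the diagonal. Reading the off-diagonal entries as Dynkin edges (a single edge where a_ij = a_ji = -1; a double or triple edge where a_ij * a_ji = 2 or 3), the diagram is a chain of 6 nodes with one extra node attached to the third node from one end (E_7). One simple-root ordering that puts it in standard form is (alpha_2, alpha_4, alpha_1, alpha_3, alpha_6, alpha_5, alpha_7). So the algebra is type E_7.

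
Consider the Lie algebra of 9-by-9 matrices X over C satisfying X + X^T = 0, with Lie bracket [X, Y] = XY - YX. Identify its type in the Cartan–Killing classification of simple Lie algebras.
This is so(9) with 9 odd, which has dimension 9(9-1)/2 = 36 and rank (9-1)/2 = 4. In the classification of classical Lie algebras, the orthogonal algebra so(2n+1) in an odd number of variables has type B_n; here n = 4, so the Dynkin diagram is a chain of 4 nodes with a double edge at one end; the terminal node there is the unique short simple root (B_4). Hence the type is B_4.

B_4 (so(9))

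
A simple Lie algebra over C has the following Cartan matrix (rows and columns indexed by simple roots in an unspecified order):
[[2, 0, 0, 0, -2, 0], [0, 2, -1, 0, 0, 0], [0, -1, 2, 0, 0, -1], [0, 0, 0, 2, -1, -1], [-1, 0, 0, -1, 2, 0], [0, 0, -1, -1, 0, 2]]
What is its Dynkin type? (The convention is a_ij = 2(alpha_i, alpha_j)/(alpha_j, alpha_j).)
The matrix has rank 6 with 2's on the diagonal. Reading the off-diagonal entries as Dynkin edges (a single edge where a_ij = a_ji = -1; a double or triple edge where a_ij * a_ji = 2 or 3), the diagram is a chain of 6 nodes with a double edge at one end; the terminal node there is the unique long simple root (C_6). One simple-root ordering that puts it in standard form is (alpha_2, alpha_3, alpha_6, alpha_4, alpha_5, alpha_1). So the algebra is type C_6, i.e. sp(12).

C_6 (sp(12))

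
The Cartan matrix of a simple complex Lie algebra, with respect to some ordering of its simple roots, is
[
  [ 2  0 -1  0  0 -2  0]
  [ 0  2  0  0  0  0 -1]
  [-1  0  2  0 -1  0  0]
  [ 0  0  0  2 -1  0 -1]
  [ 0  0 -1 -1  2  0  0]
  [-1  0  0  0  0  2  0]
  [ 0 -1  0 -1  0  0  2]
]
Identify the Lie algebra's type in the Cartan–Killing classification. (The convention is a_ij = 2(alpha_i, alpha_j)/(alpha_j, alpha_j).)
The matrix has rank 7 with 2's on the diagonal. Reading the off-diagonal entries as Dynkin edges (a single edge where a_ij = a_ji = -1; a double or triple edge where a_ij * a_ji = 2 or 3), the diagram is a chain of 7 nodes with a double edge at one end; the terminal node there is the unique short simple root (B_7). One simple-root ordering that puts it in standard form is (alpha_2, alpha_7, alpha_4, alpha_5, alpha_3, alpha_1, alpha_6). So the algebra is type B_7, i.e. so(15).

B7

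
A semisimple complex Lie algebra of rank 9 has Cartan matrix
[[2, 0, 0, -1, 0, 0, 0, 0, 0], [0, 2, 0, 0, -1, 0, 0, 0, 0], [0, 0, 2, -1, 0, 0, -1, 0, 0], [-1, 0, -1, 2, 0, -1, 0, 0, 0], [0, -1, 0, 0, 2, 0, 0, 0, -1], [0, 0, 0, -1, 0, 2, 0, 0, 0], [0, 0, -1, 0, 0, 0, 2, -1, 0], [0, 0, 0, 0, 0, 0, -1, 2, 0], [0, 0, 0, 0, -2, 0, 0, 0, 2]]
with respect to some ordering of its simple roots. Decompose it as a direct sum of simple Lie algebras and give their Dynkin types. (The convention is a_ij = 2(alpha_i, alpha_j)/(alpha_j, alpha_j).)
C_3 (sp(6)) ⊕ D_6 (so(12))

The diagram associated to this matrix has two connected components: the simple roots {alpha_2, alpha_5, alpha_9} form a chain of 3 nodes with a double edge at one end; the terminal node there is the unique long simple root (C_3), and {alpha_1, alpha_3, alpha_4, alpha_6, alpha_7, alpha_8} form a chain of 4 nodes with a fork of two nodes at one end (D_6). A semisimple Lie algebra decomposes uniquely as the direct sum of simple ideals, one per connected component of its Dynkin diagram, so g ≅ C_3 ⊕ D_6 (dimension 21 + 66 = 87).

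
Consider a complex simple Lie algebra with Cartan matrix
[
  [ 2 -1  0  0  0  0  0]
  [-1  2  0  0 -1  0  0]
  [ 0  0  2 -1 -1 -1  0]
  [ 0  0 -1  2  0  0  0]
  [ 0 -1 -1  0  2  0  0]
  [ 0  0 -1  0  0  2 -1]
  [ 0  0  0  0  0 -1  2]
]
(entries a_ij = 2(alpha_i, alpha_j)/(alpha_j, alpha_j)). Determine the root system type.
E7

The matrix has rank 7 with 2's on the diagonal. Reading the off-diagonal entries as Dynkin edges (a single edge where a_ij = a_ji = -1; a double or triple edge where a_ij * a_ji = 2 or 3), the diagram is a chain of 6 nodes with one extra node attached to the third node from one end (E_7). One simple-root ordering that puts it in standard form is (alpha_7, alpha_4, alpha_6, alpha_3, alpha_5, alpha_2, alpha_1). So the algebra is type E_7.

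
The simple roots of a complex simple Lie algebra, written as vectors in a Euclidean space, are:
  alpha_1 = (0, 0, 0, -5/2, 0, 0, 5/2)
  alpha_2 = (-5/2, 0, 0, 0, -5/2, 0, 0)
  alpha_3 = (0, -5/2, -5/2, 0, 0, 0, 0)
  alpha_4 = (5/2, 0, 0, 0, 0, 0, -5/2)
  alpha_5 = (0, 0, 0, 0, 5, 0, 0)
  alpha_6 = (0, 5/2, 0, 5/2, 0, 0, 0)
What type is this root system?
Compute the Cartan integers a_ij = 2(alpha_i, alpha_j)/(alpha_j, alpha_j); the resulting 6x6 Cartan matrix is
[[2, 0, 0, -1, 0, -1], [0, 2, 0, -1, -1, 0], [0, 0, 2, 0, 0, -1], [-1, -1, 0, 2, 0, 0], [0, -2, 0, 0, 2, 0], [-1, 0, -1, 0, 0, 2]].
The roots have two lengths (squared-length ratio 2:1); the short ones are alpha_{1,2,3,4,6}. The associated Dynkin diagram is a chain of 6 nodes with a double edge at one end; the terminal node there is the unique long simple root (C_6), so the type is C_6 (the algebra sp(12)).

type C_6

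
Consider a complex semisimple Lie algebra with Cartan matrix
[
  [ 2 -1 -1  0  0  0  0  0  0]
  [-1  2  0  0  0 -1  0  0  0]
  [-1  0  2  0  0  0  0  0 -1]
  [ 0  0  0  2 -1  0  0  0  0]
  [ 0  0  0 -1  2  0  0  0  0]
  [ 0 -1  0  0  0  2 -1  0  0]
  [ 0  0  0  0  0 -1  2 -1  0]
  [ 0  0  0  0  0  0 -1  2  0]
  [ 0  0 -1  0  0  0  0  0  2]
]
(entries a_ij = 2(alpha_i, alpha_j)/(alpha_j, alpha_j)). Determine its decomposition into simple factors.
The diagram associated to this matrix has two connected components: the simple roots {alpha_4, alpha_5} form a chain of 2 nodes with single edges (A_2), and {alpha_1, alpha_2, alpha_3, alpha_6, alpha_7, alpha_8, alpha_9} form a chain of 7 nodes with single edges (A_7). A semisimple Lie algebra decomposes uniquely as the direct sum of simple ideals, one per connected component of its Dynkin diagram, so g ≅ A_2 ⊕ A_7 (dimension 8 + 63 = 71).

A_2 (sl(3)) ⊕ A_7 (sl(8))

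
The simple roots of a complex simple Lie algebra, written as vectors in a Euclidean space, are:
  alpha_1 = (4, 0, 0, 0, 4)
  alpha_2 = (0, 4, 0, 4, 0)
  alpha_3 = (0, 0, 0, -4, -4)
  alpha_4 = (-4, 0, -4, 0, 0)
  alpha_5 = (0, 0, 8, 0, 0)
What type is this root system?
C5

Compute the Cartan integers a_ij = 2(alpha_i, alpha_j)/(alpha_j, alpha_j); the resulting 5x5 Cartan matrix is
[[2, 0, -1, -1, 0], [0, 2, -1, 0, 0], [-1, -1, 2, 0, 0], [-1, 0, 0, 2, -1], [0, 0, 0, -2, 2]].
The roots have two lengths (squared-length ratio 2:1); the short ones are alpha_{1,2,3,4}. The associated Dynkin diagram is a chain of 5 nodes with a double edge at one end; the terminal node there is the unique long simple root (C_5), so the type is C_5 (the algebra sp(10)).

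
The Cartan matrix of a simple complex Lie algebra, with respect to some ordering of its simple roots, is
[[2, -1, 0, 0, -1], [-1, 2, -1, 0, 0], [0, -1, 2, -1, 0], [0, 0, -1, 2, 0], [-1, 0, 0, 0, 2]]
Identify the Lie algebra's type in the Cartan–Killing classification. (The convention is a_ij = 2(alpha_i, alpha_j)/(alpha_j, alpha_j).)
A_5

The matrix has rank 5 with 2's on the diagonal. Reading the off-diagonal entries as Dynkin edges (a single edge where a_ij = a_ji = -1; a double or triple edge where a_ij * a_ji = 2 or 3), the diagram is a chain of 5 nodes with single edges (A_5). One simple-root ordering that puts it in standard form is (alpha_4, alpha_3, alpha_2, alpha_1, alpha_5). So the algebra is type A_5, i.e. sl(6).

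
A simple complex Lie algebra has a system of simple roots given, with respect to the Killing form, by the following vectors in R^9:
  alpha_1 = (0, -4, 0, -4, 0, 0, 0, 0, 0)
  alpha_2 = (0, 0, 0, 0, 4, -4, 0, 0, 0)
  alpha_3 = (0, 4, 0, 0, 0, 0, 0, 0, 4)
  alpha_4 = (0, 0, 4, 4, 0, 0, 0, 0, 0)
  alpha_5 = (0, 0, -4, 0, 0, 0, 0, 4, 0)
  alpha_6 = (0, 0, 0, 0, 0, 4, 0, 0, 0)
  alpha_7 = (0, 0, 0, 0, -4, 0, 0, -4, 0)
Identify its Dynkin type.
type B_7

Compute the Cartan integers a_ij = 2(alpha_i, alpha_j)/(alpha_j, alpha_j); the resulting 7x7 Cartan matrix is
[[2, 0, -1, -1, 0, 0, 0], [0, 2, 0, 0, 0, -2, -1], [-1, 0, 2, 0, 0, 0, 0], [-1, 0, 0, 2, -1, 0, 0], [0, 0, 0, -1, 2, 0, -1], [0, -1, 0, 0, 0, 2, 0], [0, -1, 0, 0, -1, 0, 2]].
The roots have two lengths (squared-length ratio 2:1); the short ones are alpha_{6}. The associated Dynkin diagram is a chain of 7 nodes with a double edge at one end; the terminal node there is the unique short simple root (B_7), so the type is B_7 (the algebra so(15)).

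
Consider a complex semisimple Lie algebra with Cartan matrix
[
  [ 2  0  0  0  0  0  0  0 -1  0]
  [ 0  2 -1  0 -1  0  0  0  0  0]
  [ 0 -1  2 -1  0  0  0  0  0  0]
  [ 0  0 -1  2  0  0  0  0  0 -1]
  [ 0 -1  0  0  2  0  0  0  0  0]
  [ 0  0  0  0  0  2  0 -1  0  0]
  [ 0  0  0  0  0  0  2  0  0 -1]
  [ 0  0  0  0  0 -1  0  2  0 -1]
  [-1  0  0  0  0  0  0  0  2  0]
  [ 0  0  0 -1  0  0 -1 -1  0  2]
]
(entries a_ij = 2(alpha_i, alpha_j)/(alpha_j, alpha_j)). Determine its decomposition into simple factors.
The diagram associated to this matrix has two connected components: the simple roots {alpha_1, alpha_9} form a chain of 2 nodes with single edges (A_2), and {alpha_2, alpha_3, alpha_4, alpha_5, alpha_6, alpha_7, alpha_8, alpha_10} form a chain of 7 nodes with one extra node attached to the third node from one end (E_8). A semisimple Lie algebra decomposes uniquely as the direct sum of simple ideals, one per connected component of its Dynkin diagram, so g ≅ A_2 ⊕ E_8 (dimension 8 + 248 = 256).

A_2 + E_8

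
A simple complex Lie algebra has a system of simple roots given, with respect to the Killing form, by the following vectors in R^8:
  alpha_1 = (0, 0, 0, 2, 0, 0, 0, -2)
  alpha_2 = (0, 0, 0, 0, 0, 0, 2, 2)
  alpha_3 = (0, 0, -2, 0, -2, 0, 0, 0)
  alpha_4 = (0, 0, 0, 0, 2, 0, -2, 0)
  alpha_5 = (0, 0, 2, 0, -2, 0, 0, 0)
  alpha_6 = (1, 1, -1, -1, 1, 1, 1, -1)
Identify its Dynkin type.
type E_6

Compute the Cartan integers a_ij = 2(alpha_i, alpha_j)/(alpha_j, alpha_j); the resulting 6x6 Cartan matrix is
[[2, -1, 0, 0, 0, 0], [-1, 2, 0, -1, 0, 0], [0, 0, 2, -1, 0, 0], [0, -1, -1, 2, -1, 0], [0, 0, 0, -1, 2, -1], [0, 0, 0, 0, -1, 2]].
All simple roots have the same length, so the diagram is simply laced. The associated Dynkin diagram is a chain of 5 nodes with one extra node attached to the third node from one end (E_6), so the type is E_6.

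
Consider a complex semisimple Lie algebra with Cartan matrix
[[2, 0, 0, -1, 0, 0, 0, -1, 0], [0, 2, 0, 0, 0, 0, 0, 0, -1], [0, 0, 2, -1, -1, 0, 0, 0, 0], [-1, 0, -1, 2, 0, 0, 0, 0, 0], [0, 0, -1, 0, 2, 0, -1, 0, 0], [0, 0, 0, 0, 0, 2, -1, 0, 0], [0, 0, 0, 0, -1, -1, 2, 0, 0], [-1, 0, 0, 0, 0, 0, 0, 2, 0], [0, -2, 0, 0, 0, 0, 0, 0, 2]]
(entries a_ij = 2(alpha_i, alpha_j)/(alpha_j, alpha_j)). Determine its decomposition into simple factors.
The diagram associated to this matrix has two connected components: the simple roots {alpha_1, alpha_3, alpha_4, alpha_5, alpha_6, alpha_7, alpha_8} form a chain of 7 nodes with single edges (A_7), and {alpha_2, alpha_9} form a chain of 2 nodes with a double edge at one end; the terminal node there is the unique short simple root (B_2). A semisimple Lie algebra decomposes uniquely as the direct sum of simple ideals, one per connected component of its Dynkin diagram, so g ≅ A_7 ⊕ B_2 (dimension 63 + 10 = 73).

A7 + B2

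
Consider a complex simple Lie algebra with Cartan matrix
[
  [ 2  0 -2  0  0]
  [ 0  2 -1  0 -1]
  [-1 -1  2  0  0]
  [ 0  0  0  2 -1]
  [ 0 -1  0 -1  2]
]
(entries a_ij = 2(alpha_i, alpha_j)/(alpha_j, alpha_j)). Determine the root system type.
C_5

The matrix has rank 5 with 2's on the diagonal. Reading the off-diagonal entries as Dynkin edges (a single edge where a_ij = a_ji = -1; a double or triple edge where a_ij * a_ji = 2 or 3), the diagram is a chain of 5 nodes with a double edge at one end; the terminal node there is the unique long simple root (C_5). One simple-root ordering that puts it in standard form is (alpha_4, alpha_5, alpha_2, alpha_3, alpha_1). So the algebra is type C_5, i.e. sp(10).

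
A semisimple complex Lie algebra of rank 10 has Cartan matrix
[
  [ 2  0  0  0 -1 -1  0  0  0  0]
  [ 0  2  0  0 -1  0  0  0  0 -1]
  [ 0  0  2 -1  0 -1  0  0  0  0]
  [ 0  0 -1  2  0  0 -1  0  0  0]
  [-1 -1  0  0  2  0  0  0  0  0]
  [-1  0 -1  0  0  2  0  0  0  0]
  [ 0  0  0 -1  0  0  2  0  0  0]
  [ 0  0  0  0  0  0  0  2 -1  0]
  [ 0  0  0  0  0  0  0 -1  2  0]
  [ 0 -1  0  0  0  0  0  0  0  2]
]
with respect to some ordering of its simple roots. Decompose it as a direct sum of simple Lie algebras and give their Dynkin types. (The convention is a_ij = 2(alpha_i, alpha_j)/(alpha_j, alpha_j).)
A_2 (sl(3)) + A_8 (sl(9))

The diagram associated to this matrix has two connected components: the simple roots {alpha_8, alpha_9} form a chain of 2 nodes with single edges (A_2), and {alpha_1, alpha_2, alpha_3, alpha_4, alpha_5, alpha_6, alpha_7, alpha_10} form a chain of 8 nodes with single edges (A_8). A semisimple Lie algebra decomposes uniquely as the direct sum of simple ideals, one per connected component of its Dynkin diagram, so g ≅ A_2 ⊕ A_8 (dimension 8 + 80 = 88).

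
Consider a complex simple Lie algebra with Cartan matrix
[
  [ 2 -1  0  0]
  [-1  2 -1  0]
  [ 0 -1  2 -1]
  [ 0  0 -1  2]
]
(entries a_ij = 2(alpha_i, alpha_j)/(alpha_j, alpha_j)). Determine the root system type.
type A_4

The matrix has rank 4 with 2's on the diagonal. Reading the off-diagonal entries as Dynkin edges (a single edge where a_ij = a_ji = -1; a double or triple edge where a_ij * a_ji = 2 or 3), the diagram is a chain of 4 nodes with single edges (A_4). One simple-root ordering that puts it in standard form is (alpha_4, alpha_3, alpha_2, alpha_1). So the algebra is type A_4, i.e. sl(5).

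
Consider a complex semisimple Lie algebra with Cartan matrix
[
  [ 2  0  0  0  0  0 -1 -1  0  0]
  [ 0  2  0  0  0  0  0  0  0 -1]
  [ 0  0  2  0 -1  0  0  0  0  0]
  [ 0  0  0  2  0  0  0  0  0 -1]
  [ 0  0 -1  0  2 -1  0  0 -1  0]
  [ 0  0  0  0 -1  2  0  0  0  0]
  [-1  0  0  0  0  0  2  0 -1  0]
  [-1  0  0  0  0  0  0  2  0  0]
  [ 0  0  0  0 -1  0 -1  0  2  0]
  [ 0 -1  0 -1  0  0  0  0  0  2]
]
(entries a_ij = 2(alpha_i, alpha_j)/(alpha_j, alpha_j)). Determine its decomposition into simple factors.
The diagram associated to this matrix has two connected components: the simple roots {alpha_2, alpha_4, alpha_10} form a chain of 3 nodes with single edges (A_3), and {alpha_1, alpha_3, alpha_5, alpha_6, alpha_7, alpha_8, alpha_9} form a chain of 5 nodes with a fork of two nodes at one end (D_7). A semisimple Lie algebra decomposes uniquely as the direct sum of simple ideals, one per connected component of its Dynkin diagram, so g ≅ A_3 ⊕ D_7 (dimension 15 + 91 = 106).

type A_3 ⊕ type D_7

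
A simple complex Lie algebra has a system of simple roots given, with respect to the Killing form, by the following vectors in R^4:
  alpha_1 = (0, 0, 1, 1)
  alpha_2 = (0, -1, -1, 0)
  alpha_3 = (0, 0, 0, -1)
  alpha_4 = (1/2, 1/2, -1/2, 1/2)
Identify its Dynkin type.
F_4

Compute the Cartan integers a_ij = 2(alpha_i, alpha_j)/(alpha_j, alpha_j); the resulting 4x4 Cartan matrix is
[[2, -1, -2, 0], [-1, 2, 0, 0], [-1, 0, 2, -1], [0, 0, -1, 2]].
The roots have two lengths (squared-length ratio 2:1); the short ones are alpha_{3,4}. The associated Dynkin diagram is a chain of 4 nodes with a double edge between the middle two (F_4), so the type is F_4.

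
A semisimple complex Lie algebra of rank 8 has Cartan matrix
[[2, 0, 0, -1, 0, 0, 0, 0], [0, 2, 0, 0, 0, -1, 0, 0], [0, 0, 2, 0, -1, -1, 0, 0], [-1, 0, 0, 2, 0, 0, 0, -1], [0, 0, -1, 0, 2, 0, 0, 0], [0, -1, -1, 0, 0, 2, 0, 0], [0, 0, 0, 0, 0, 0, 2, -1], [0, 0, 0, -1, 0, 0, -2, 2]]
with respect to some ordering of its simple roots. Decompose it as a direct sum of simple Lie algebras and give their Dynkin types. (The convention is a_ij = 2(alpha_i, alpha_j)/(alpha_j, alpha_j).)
A_4 (sl(5)) ⊕ B_4 (so(9))

The diagram associated to this matrix has two connected components: the simple roots {alpha_2, alpha_3, alpha_5, alpha_6} form a chain of 4 nodes with single edges (A_4), and {alpha_1, alpha_4, alpha_7, alpha_8} form a chain of 4 nodes with a double edge at one end; the terminal node there is the unique short simple root (B_4). A semisimple Lie algebra decomposes uniquely as the direct sum of simple ideals, one per connected component of its Dynkin diagram, so g ≅ A_4 ⊕ B_4 (dimension 24 + 36 = 60).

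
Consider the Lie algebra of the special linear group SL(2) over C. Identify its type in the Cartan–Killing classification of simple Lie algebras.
This is sl(2), which has dimension 2^2 - 1 = 3 and rank 2 - 1 = 1 (a Cartan subalgebra is the diagonal traceless matrices). In the classification of classical Lie algebras, the special linear algebra sl(n+1) has type A_n; here n = 1, so the Dynkin diagram is a chain of 1 nodes with single edges (A_1). Hence the type is A_1.

A_1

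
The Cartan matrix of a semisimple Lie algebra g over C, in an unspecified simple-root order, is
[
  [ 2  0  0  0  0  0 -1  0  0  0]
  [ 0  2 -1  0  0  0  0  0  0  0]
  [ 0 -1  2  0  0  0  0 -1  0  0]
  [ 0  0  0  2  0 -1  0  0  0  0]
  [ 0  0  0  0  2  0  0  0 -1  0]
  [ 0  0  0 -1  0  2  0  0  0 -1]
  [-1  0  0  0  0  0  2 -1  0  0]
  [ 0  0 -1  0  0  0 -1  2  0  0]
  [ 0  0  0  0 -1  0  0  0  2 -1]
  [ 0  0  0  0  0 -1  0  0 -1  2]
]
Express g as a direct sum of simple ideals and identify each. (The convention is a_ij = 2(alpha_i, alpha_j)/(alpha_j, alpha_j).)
The diagram associated to this matrix has two connected components: the simple roots {alpha_4, alpha_5, alpha_6, alpha_9, alpha_10} form a chain of 5 nodes with single edges (A_5), and {alpha_1, alpha_2, alpha_3, alpha_7, alpha_8} form a chain of 5 nodes with single edges (A_5). A semisimple Lie algebra decomposes uniquely as the direct sum of simple ideals, one per connected component of its Dynkin diagram, so g ≅ A_5 ⊕ A_5 (dimension 35 + 35 = 70).

A5 + A5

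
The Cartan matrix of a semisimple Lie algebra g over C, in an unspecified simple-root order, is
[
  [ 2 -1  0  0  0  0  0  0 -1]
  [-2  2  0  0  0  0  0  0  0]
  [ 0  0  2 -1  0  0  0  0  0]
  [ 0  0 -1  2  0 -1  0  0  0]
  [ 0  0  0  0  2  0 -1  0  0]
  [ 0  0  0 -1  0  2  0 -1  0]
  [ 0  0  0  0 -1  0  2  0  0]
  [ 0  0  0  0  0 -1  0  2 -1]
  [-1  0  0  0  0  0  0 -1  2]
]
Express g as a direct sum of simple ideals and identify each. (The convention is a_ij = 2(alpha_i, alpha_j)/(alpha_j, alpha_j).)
A_2 ⊕ C_7

The diagram associated to this matrix has two connected components: the simple roots {alpha_5, alpha_7} form a chain of 2 nodes with single edges (A_2), and {alpha_1, alpha_2, alpha_3, alpha_4, alpha_6, alpha_8, alpha_9} form a chain of 7 nodes with a double edge at one end; the terminal node there is the unique long simple root (C_7). A semisimple Lie algebra decomposes uniquely as the direct sum of simple ideals, one per connected component of its Dynkin diagram, so g ≅ A_2 ⊕ C_7 (dimension 8 + 105 = 113).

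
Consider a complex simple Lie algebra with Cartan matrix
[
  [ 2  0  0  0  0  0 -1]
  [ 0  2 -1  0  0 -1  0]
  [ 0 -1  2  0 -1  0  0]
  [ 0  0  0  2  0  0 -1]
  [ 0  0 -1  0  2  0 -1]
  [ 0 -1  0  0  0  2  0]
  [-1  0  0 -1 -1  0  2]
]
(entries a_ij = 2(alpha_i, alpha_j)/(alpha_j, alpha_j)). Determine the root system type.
The matrix has rank 7 with 2's on the diagonal. Reading the off-diagonal entries as Dynkin edges (a single edge where a_ij = a_ji = -1; a double or triple edge where a_ij * a_ji = 2 or 3), the diagram is a chain of 5 nodes with a fork of two nodes at one end (D_7). One simple-root ordering that puts it in standard form is (alpha_6, alpha_2, alpha_3, alpha_5, alpha_7, alpha_4, alpha_1). So the algebra is type D_7, i.e. so(14).

D_7 (so(14))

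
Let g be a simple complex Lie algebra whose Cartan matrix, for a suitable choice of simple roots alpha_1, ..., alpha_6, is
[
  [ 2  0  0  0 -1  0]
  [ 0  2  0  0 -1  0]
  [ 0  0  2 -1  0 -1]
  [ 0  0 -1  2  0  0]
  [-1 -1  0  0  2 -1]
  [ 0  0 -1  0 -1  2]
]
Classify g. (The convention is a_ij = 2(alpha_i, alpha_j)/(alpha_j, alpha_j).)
The matrix has rank 6 with 2's on the diagonal. Reading the off-diagonal entries as Dynkin edges (a single edge where a_ij = a_ji = -1; a double or triple edge where a_ij * a_ji = 2 or 3), the diagram is a chain of 4 nodes with a fork of two nodes at one end (D_6). One simple-root ordering that puts it in standard form is (alpha_4, alpha_3, alpha_6, alpha_5, alpha_2, alpha_1). So the algebra is type D_6, i.e. so(12).

D_6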